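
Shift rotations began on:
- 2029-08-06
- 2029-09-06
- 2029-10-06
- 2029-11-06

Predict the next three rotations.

2029-12-06, 2030-01-06, 2030-02-06

Gaps: 31, 30, 31 days — not constant. Every event is on the 6th of the month.
Pattern: the 6th of each month.
Next: December 2029 → 2029-12-06.
Next: January 2030 → 2030-01-06.
February 2030: 2030-02-06.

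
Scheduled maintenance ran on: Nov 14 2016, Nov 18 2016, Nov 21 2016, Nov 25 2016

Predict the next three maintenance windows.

Nov 28 2016, Dec 2 2016, Dec 5 2016

The gap pattern 4, 3, 4 repeats every 2 events.
These are the Mondays and Fridays of each week.
Next Monday: Nov 28 2016.
The following Friday is Dec 2 2016.
Next Monday: Dec 5 2016.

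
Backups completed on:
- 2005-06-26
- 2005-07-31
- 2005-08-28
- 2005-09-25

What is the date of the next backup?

2005-10-30

All Sundays; the gaps (35, 28, 28) vary with month length.
This is the last Sunday of each month.
October 2005 ends with Sunday 2005-10-30.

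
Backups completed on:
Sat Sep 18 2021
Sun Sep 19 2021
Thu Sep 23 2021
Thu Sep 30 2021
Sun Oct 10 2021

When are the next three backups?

The spacing grows by 3 each time: 1, 4, 7, 10 days.
Next gap: 13 days. Sun Oct 10 2021 + 13 days = Sat Oct 23 2021.
Next gap: 16 days. Sat Oct 23 2021 + 16 days = Mon Nov 8 2021.
Next gap: 19 days. Mon Nov 8 2021 + 19 days = Sat Nov 27 2021.

Sat Oct 23 2021, Mon Nov 8 2021, Sat Nov 27 2021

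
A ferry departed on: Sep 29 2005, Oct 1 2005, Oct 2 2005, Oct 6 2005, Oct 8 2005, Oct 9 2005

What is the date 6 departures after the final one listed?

Oct 23 2005

Every event lands on a Thursday or Saturday or Sunday (gaps cycle 2, 1, 4, 2, 1).
So the schedule is: every Thursday, Saturday and Sunday.
The following Thursday is Oct 13 2005.
The following Saturday is Oct 15 2005.
Next Sunday: Oct 16 2005.
The following Thursday is Oct 20 2005.
The following Saturday is Oct 22 2005.
Next Sunday: Oct 23 2005.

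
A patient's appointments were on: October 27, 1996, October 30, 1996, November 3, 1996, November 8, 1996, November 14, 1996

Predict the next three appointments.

November 21, 1996; November 29, 1996; December 8, 1996

The spacing grows by 1 each time: 3, 4, 5, 6 days.
Next gap: 7 days. November 14, 1996 + 7 days = November 21, 1996.
Next gap: 8 days. November 21, 1996 + 8 days = November 29, 1996.
Next gap: 9 days. November 29, 1996 + 9 days = December 8, 1996.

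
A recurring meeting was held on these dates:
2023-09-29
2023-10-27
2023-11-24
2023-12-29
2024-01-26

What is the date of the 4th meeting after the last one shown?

Every date is a Friday; gaps 28, 28, 35, 28 days.
Each is the last Friday of its month (at least one falls on the 29th or later, ruling out '4th Friday').
February 2024 ends with Friday 2024-02-23.
Last Friday of March 2024: 2024-03-29.
Last Friday of April 2024: 2024-04-26.
May 2024 ends with Friday 2024-05-31.

2024-05-31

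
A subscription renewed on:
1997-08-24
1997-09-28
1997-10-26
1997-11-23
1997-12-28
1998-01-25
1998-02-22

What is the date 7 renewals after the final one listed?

All dates are Sundays, 35, 28, 28, 35, 28, 28 days apart.
Specifically, the 4th Sunday of each month.
March 1998 — 4th Sunday is 1998-03-22.
4th Sunday of April 1998: 1998-04-26.
4th Sunday of May 1998: 1998-05-24.
June 1998 — 4th Sunday is 1998-06-28.
4th Sunday of July 1998: 1998-07-26.
August 1998 — 4th Sunday is 1998-08-23.
September 1998 — 4th Sunday is 1998-09-27.

1998-09-27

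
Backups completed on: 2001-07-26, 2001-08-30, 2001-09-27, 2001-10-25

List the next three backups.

2001-11-29, 2001-12-27, 2002-01-31

These are Thursdays with 35, 28, 28-day gaps.
Each is the final Thursday of its month — 2001-08-30 is past the 28th, so '4th Thursday' doesn't fit.
November 2001 ends with Thursday 2001-11-29.
Last Thursday of December 2001: 2001-12-27.
January 2002 ends with Thursday 2002-01-31.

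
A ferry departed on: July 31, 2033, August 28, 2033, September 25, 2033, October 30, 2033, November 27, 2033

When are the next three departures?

Every date is a Sunday; gaps 28, 28, 35, 28 days.
Each is the last Sunday of its month (at least one falls on the 29th or later, ruling out '4th Sunday').
Last Sunday of December 2033: December 25, 2033.
January 2034 ends with Sunday January 29, 2034.
February 2034 ends with Sunday February 26, 2034.

December 25, 2033; January 29, 2034; February 26, 2034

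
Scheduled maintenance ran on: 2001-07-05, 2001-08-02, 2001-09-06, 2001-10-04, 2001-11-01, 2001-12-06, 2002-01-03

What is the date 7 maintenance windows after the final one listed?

2002-08-01

All dates are Thursdays, 28, 35, 28, 28, 35, 28 days apart.
Specifically, the 1st Thursday of each month.
February 2002 — 1st Thursday is 2002-02-07.
March 2002 — 1st Thursday is 2002-03-07.
April 2002 — 1st Thursday is 2002-04-04.
1st Thursday of May 2002: 2002-05-02.
June 2002 — 1st Thursday is 2002-06-06.
1st Thursday of July 2002: 2002-07-04.
1st Thursday of August 2002: 2002-08-01.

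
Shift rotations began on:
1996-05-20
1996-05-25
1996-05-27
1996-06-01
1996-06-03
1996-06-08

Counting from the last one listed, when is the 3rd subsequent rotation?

1996-06-17

Every event lands on a Monday or Saturday (gaps cycle 5, 2, 5, 2, 5).
So the schedule is: every Monday and Saturday.
The following Monday is 1996-06-10.
Next Saturday: 1996-06-15.
The following Monday is 1996-06-17.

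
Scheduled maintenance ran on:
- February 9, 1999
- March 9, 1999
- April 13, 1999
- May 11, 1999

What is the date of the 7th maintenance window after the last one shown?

December 14, 1999

These are Tuesdays at 28- or 35-day spacing (28, 35, 28).
The pattern: 2nd Tuesday of the month.
June 1999 — 2nd Tuesday is June 8, 1999.
July 1999 — 2nd Tuesday is July 13, 1999.
2nd Tuesday of August 1999: August 10, 1999.
September 1999 — 2nd Tuesday is September 14, 1999.
2nd Tuesday of October 1999: October 12, 1999.
November 1999 — 2nd Tuesday is November 9, 1999.
2nd Tuesday of December 1999: December 14, 1999.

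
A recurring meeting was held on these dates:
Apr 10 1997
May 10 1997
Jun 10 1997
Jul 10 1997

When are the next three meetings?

Gaps: 30, 31, 30 days — not constant. Every event is on the 10th of the month.
Pattern: the 10th of each month.
Next: August 1997 → Aug 10 1997.
Next: September 1997 → Sep 10 1997.
Next: October 1997 → Oct 10 1997.

Aug 10 1997, Sep 10 1997, Oct 10 1997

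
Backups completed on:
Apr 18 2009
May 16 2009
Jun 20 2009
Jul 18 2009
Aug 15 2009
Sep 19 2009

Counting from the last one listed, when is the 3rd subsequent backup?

Dec 19 2009

All dates are Saturdays, 28, 35, 28, 28, 35 days apart.
Specifically, the 3rd Saturday of each month.
October 2009 — 3rd Saturday is Oct 17 2009.
November 2009 — 3rd Saturday is Nov 21 2009.
December 2009 — 3rd Saturday is Dec 19 2009.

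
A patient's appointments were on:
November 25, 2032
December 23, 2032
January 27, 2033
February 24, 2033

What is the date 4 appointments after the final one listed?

June 23, 2033

Gaps: 28, 35, 28 days — a mix of 28 and 35. Every date is a Thursday.
Each is the 4th Thursday of its month.
March 2033 — 4th Thursday is March 24, 2033.
April 2033 — 4th Thursday is April 28, 2033.
4th Thursday of May 2033: May 26, 2033.
4th Thursday of June 2033: June 23, 2033.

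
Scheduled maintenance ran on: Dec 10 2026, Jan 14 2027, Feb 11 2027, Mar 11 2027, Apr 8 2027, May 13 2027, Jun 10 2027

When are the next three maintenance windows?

Jul 8 2027, Aug 12 2027, Sep 9 2027

Gaps: 35, 28, 28, 28, 35, 28 days — a mix of 28 and 35. Every date is a Thursday.
Each is the 2nd Thursday of its month.
2nd Thursday of July 2027: Jul 8 2027.
2nd Thursday of August 2027: Aug 12 2027.
2nd Thursday of September 2027: Sep 9 2027.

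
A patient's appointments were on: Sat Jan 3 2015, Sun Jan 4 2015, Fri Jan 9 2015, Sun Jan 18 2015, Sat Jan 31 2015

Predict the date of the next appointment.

The spacing grows by 4 each time: 1, 5, 9, 13 days.
Next gap: 17 days. Sat Jan 31 2015 + 17 days = Tue Feb 17 2015.

Tue Feb 17 2015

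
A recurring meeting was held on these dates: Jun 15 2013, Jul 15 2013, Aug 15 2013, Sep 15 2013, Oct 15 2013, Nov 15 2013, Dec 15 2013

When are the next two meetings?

Each date is the 15th; the gaps (30, 31, 31, 30, 31, 30) track the month lengths.
The rule is the 15th of each month.
Next: January 2014 → Jan 15 2014.
February 2014: Feb 15 2014.

Jan 15 2014, Feb 15 2014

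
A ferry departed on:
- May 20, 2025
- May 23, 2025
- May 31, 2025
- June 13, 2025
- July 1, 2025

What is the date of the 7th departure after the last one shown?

Gaps: 3, 8, 13, 18 days — each gap is 5 larger than the previous one.
Next gap: 23 days. July 1, 2025 + 23 days = July 24, 2025.
Next gap: 28 days. July 24, 2025 + 28 days = August 21, 2025.
Next gap: 33 days. August 21, 2025 + 33 days = September 23, 2025.
Next gap: 38 days. September 23, 2025 + 38 days = October 31, 2025.
Next gap: 43 days. October 31, 2025 + 43 days = December 13, 2025.
Next gap: 48 days. December 13, 2025 + 48 days = January 30, 2026.
Next gap: 53 days. January 30, 2026 + 53 days = March 24, 2026.

March 24, 2026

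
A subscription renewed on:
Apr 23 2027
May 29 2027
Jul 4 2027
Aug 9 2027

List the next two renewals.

Sep 14 2027, Oct 20 2027

The spacing is 36, 36, 36 days — always 36 days.
Aug 9 2027 + 36 days = Sep 14 2027.
Sep 14 2027 + 36 days = Oct 20 2027.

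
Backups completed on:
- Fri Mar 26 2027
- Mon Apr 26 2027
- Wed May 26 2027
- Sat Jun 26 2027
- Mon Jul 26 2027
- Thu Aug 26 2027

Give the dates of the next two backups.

Sun Sep 26 2027, Tue Oct 26 2027

Gaps: 31, 30, 31, 30, 31 days — not constant. Every event is on the 26th of the month.
Pattern: the 26th of each month.
September 2027: Sun Sep 26 2027.
Next: October 2027 → Tue Oct 26 2027.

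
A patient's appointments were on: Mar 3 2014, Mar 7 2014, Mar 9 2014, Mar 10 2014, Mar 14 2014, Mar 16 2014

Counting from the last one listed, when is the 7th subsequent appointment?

Mar 31 2014

Every event lands on a Monday or Friday or Sunday (gaps cycle 4, 2, 1, 4, 2).
So the schedule is: every Monday, Friday and Sunday.
The following Monday is Mar 17 2014.
The following Friday is Mar 21 2014.
The following Sunday is Mar 23 2014.
Next Monday: Mar 24 2014.
Next Friday: Mar 28 2014.
Next Sunday: Mar 30 2014.
Next Monday: Mar 31 2014.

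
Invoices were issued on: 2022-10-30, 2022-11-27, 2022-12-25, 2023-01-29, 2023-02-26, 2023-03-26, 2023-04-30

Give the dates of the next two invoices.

Every date is a Sunday; gaps 28, 28, 35, 28, 28, 35 days.
Each is the last Sunday of its month (at least one falls on the 29th or later, ruling out '4th Sunday').
May 2023 ends with Sunday 2023-05-28.
Last Sunday of June 2023: 2023-06-25.

2023-05-28, 2023-06-25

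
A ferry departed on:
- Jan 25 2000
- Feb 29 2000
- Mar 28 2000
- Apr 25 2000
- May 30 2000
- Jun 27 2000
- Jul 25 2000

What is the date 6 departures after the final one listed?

Every date is a Tuesday; gaps 35, 28, 28, 35, 28, 28 days.
Each is the last Tuesday of its month (at least one falls on the 29th or later, ruling out '4th Tuesday').
August 2000 ends with Tuesday Aug 29 2000.
September 2000 ends with Tuesday Sep 26 2000.
Last Tuesday of October 2000: Oct 31 2000.
Last Tuesday of November 2000: Nov 28 2000.
Last Tuesday of December 2000: Dec 26 2000.
January 2001 ends with Tuesday Jan 30 2001.

Jan 30 2001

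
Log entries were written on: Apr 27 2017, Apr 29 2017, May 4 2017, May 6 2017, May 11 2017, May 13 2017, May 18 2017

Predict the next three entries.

May 20 2017, May 25 2017, May 27 2017

Every event lands on a Thursday or Saturday (gaps cycle 2, 5, 2, 5, 2, 5).
So the schedule is: every Thursday and Saturday.
The following Saturday is May 20 2017.
The following Thursday is May 25 2017.
The following Saturday is May 27 2017.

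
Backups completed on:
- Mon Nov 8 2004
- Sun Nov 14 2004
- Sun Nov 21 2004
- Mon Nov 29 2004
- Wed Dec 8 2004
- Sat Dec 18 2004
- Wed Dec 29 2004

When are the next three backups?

Mon Jan 10 2005, Sun Jan 23 2005, Sun Feb 6 2005

Intervals are 6, 7, 8, 9, 10, 11 days — an arithmetic progression with common difference 1.
Next gap: 12 days. Wed Dec 29 2004 + 12 days = Mon Jan 10 2005.
Next gap: 13 days. Mon Jan 10 2005 + 13 days = Sun Jan 23 2005.
Next gap: 14 days. Sun Jan 23 2005 + 14 days = Sun Feb 6 2005.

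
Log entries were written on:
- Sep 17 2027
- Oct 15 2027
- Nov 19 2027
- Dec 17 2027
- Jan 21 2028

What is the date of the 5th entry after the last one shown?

Jun 16 2028

All dates are Fridays, 28, 35, 28, 35 days apart.
Specifically, the 3rd Friday of each month.
February 2028 — 3rd Friday is Feb 18 2028.
3rd Friday of March 2028: Mar 17 2028.
3rd Friday of April 2028: Apr 21 2028.
3rd Friday of May 2028: May 19 2028.
3rd Friday of June 2028: Jun 16 2028.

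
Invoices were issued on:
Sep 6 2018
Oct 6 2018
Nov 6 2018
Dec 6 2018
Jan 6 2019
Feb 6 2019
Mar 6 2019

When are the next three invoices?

Apr 6 2019, May 6 2019, Jun 6 2019

Each date is the 6th; the gaps (30, 31, 30, 31, 31, 28) track the month lengths.
The rule is the 6th of each month.
April 2019: Apr 6 2019.
Next: May 2019 → May 6 2019.
Next: June 2019 → Jun 6 2019.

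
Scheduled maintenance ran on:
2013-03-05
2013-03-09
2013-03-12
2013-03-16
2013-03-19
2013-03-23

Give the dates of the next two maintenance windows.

Every event lands on a Tuesday or Saturday (gaps cycle 4, 3, 4, 3, 4).
So the schedule is: every Tuesday and Saturday.
The following Tuesday is 2013-03-26.
The following Saturday is 2013-03-30.

2013-03-26, 2013-03-30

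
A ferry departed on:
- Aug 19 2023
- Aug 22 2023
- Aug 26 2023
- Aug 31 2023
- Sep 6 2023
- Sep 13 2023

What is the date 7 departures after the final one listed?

Gaps: 3, 4, 5, 6, 7 days — each gap is 1 larger than the previous one.
Next gap: 8 days. Sep 13 2023 + 8 days = Sep 21 2023.
Next gap: 9 days. Sep 21 2023 + 9 days = Sep 30 2023.
Next gap: 10 days. Sep 30 2023 + 10 days = Oct 10 2023.
Next gap: 11 days. Oct 10 2023 + 11 days = Oct 21 2023.
Next gap: 12 days. Oct 21 2023 + 12 days = Nov 2 2023.
Next gap: 13 days. Nov 2 2023 + 13 days = Nov 15 2023.
Next gap: 14 days. Nov 15 2023 + 14 days = Nov 29 2023.

Nov 29 2023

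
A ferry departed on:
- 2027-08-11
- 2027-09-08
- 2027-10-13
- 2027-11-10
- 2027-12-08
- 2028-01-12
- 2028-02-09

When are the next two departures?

2028-03-08, 2028-04-12

Gaps: 28, 35, 28, 28, 35, 28 days — a mix of 28 and 35. Every date is a Wednesday.
Each is the 2nd Wednesday of its month.
March 2028 — 2nd Wednesday is 2028-03-08.
April 2028 — 2nd Wednesday is 2028-04-12.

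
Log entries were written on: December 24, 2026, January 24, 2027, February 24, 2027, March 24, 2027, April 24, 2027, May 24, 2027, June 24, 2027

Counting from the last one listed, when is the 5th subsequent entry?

November 24, 2027

Each date is the 24th; the gaps (31, 31, 28, 31, 30, 31) track the month lengths.
The rule is the 24th of each month.
Next: July 2027 → July 24, 2027.
August 2027: August 24, 2027.
Next: September 2027 → September 24, 2027.
Next: October 2027 → October 24, 2027.
November 2027: November 24, 2027.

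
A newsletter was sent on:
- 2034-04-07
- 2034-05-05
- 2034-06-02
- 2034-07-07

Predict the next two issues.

2034-08-04, 2034-09-01

Gaps: 28, 28, 35 days — a mix of 28 and 35. Every date is a Friday.
Each is the 1st Friday of its month.
August 2034 — 1st Friday is 2034-08-04.
September 2034 — 1st Friday is 2034-09-01.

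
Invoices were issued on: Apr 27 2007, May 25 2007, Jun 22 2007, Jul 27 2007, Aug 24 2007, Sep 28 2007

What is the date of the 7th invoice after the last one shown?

Gaps: 28, 28, 35, 28, 35 days — a mix of 28 and 35. Every date is a Friday.
Each is the 4th Friday of its month.
October 2007 — 4th Friday is Oct 26 2007.
November 2007 — 4th Friday is Nov 23 2007.
4th Friday of December 2007: Dec 28 2007.
4th Friday of January 2008: Jan 25 2008.
4th Friday of February 2008: Feb 22 2008.
4th Friday of March 2008: Mar 28 2008.
April 2008 — 4th Friday is Apr 25 2008.

Apr 25 2008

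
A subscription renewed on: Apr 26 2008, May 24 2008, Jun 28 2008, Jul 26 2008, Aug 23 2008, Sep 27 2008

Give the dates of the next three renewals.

All dates are Saturdays, 28, 35, 28, 28, 35 days apart.
Specifically, the 4th Saturday of each month.
4th Saturday of October 2008: Oct 25 2008.
4th Saturday of November 2008: Nov 22 2008.
December 2008 — 4th Saturday is Dec 27 2008.

Oct 25 2008, Nov 22 2008, Dec 27 2008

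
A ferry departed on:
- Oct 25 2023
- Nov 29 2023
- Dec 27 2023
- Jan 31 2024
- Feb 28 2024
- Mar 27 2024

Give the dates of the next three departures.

Apr 24 2024, May 29 2024, Jun 26 2024

These are Wednesdays with 35, 28, 35, 28, 28-day gaps.
Each is the final Wednesday of its month — Nov 29 2023 is past the 28th, so '4th Wednesday' doesn't fit.
Last Wednesday of April 2024: Apr 24 2024.
Last Wednesday of May 2024: May 29 2024.
June 2024 ends with Wednesday Jun 26 2024.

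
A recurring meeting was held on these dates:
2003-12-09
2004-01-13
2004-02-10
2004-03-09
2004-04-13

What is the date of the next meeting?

Gaps: 35, 28, 28, 35 days — a mix of 28 and 35. Every date is a Tuesday.
Each is the 2nd Tuesday of its month.
2nd Tuesday of May 2004: 2004-05-11.

2004-05-11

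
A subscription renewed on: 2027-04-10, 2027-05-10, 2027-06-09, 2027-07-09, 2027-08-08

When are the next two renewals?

Every event comes 30 days after the last (30, 30, 30, 30).
2027-08-08 + 30 days = 2027-09-07.
2027-09-07 + 30 days = 2027-10-07.

2027-09-07, 2027-10-07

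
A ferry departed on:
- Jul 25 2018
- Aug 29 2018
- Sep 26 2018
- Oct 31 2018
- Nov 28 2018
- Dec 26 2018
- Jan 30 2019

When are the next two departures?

Every date is a Wednesday; gaps 35, 28, 35, 28, 28, 35 days.
Each is the last Wednesday of its month (at least one falls on the 29th or later, ruling out '4th Wednesday').
February 2019 ends with Wednesday Feb 27 2019.
Last Wednesday of March 2019: Mar 27 2019.

Feb 27 2019, Mar 27 2019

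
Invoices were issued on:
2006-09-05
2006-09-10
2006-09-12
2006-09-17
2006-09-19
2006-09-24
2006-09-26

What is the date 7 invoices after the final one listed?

2006-10-22

Every event lands on a Tuesday or Sunday (gaps cycle 5, 2, 5, 2, 5, 2).
So the schedule is: every Tuesday and Sunday.
Next Sunday: 2006-10-01.
Next Tuesday: 2006-10-03.
Next Sunday: 2006-10-08.
The following Tuesday is 2006-10-10.
The following Sunday is 2006-10-15.
The following Tuesday is 2006-10-17.
The following Sunday is 2006-10-22.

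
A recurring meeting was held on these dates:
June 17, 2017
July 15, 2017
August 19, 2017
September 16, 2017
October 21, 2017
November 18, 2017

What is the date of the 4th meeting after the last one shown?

March 17, 2018

All dates are Saturdays, 28, 35, 28, 35, 28 days apart.
Specifically, the 3rd Saturday of each month.
3rd Saturday of December 2017: December 16, 2017.
January 2018 — 3rd Saturday is January 20, 2018.
3rd Saturday of February 2018: February 17, 2018.
3rd Saturday of March 2018: March 17, 2018.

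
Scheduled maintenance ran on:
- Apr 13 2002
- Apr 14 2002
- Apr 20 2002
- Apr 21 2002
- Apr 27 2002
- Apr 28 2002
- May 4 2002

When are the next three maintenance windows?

May 5 2002, May 11 2002, May 12 2002

Every event lands on a Saturday or Sunday (gaps cycle 1, 6, 1, 6, 1, 6).
So the schedule is: every Saturday and Sunday.
Next Sunday: May 5 2002.
The following Saturday is May 11 2002.
The following Sunday is May 12 2002.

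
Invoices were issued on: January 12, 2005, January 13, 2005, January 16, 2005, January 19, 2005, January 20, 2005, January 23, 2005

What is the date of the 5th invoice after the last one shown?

Every event lands on a Wednesday or Thursday or Sunday (gaps cycle 1, 3, 3, 1, 3).
So the schedule is: every Wednesday, Thursday and Sunday.
Next Wednesday: January 26, 2005.
The following Thursday is January 27, 2005.
The following Sunday is January 30, 2005.
Next Wednesday: February 2, 2005.
Next Thursday: February 3, 2005.

February 3, 2005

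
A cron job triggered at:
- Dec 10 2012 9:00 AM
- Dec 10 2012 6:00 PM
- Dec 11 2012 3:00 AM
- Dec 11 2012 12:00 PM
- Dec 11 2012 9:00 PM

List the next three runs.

Gaps: 9, 9, 9, 9 hours — each event is 9 hours after the previous one.
Dec 11 2012 9:00 PM + 9 h = Dec 12 2012 6:00 AM.
Dec 12 2012 6:00 AM + 9 h = Dec 12 2012 3:00 PM.
Dec 12 2012 3:00 PM + 9 h = Dec 13 2012 12:00 AM.

Dec 12 2012 6:00 AM, Dec 12 2012 3:00 PM, Dec 13 2012 12:00 AM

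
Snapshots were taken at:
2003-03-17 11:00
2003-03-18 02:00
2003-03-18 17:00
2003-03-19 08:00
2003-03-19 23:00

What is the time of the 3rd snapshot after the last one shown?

The interval is a steady 15 hours (15, 15, 15, 15).
2003-03-19 23:00 + 15 h = 2003-03-20 14:00.
2003-03-20 14:00 + 15 h = 2003-03-21 05:00.
2003-03-21 05:00 + 15 h = 2003-03-21 20:00.

2003-03-21 20:00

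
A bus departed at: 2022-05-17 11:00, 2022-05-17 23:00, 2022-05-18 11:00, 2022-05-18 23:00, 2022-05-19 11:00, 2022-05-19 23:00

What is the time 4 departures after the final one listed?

Spacing: 12, 12, 12, 12, 12 h — constant 12 h.
2022-05-19 23:00 + 12 h = 2022-05-20 11:00.
2022-05-20 11:00 + 12 h = 2022-05-20 23:00.
2022-05-20 23:00 + 12 h = 2022-05-21 11:00.
2022-05-21 11:00 + 12 h = 2022-05-21 23:00.

2022-05-21 23:00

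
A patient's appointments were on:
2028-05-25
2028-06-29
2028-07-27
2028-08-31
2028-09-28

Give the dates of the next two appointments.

All Thursdays; the gaps (35, 28, 35, 28) vary with month length.
This is the last Thursday of each month.
October 2028 ends with Thursday 2028-10-26.
Last Thursday of November 2028: 2028-11-30.

2028-10-26, 2028-11-30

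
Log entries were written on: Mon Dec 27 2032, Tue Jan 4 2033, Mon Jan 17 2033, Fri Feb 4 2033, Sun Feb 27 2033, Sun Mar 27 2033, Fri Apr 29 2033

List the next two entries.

Gaps: 8, 13, 18, 23, 28, 33 days — each gap is 5 larger than the previous one.
Next gap: 38 days. Fri Apr 29 2033 + 38 days = Mon Jun 6 2033.
Next gap: 43 days. Mon Jun 6 2033 + 43 days = Tue Jul 19 2033.

Mon Jun 6 2033, Tue Jul 19 2033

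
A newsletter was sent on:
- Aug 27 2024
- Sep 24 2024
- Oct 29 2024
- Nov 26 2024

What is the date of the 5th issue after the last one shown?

These are Tuesdays with 28, 35, 28-day gaps.
Each is the final Tuesday of its month — Oct 29 2024 is past the 28th, so '4th Tuesday' doesn't fit.
December 2024 ends with Tuesday Dec 31 2024.
Last Tuesday of January 2025: Jan 28 2025.
February 2025 ends with Tuesday Feb 25 2025.
Last Tuesday of March 2025: Mar 25 2025.
Last Tuesday of April 2025: Apr 29 2025.

Apr 29 2025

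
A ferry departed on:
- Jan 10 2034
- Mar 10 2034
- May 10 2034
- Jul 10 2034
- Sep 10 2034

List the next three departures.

The day-of-month is always 10 (59, 61, 61, 62 days between events).
So this recurs on the 10th of every 2 months.
November 2034: Nov 10 2034.
Next: January 2035 → Jan 10 2035.
Next: March 2035 → Mar 10 2035.

Nov 10 2034, Jan 10 2035, Mar 10 2035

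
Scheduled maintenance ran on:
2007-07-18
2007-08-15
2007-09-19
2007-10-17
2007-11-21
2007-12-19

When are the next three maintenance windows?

2008-01-16, 2008-02-20, 2008-03-19

These are Wednesdays at 28- or 35-day spacing (28, 35, 28, 35, 28).
The pattern: 3rd Wednesday of the month.
3rd Wednesday of January 2008: 2008-01-16.
3rd Wednesday of February 2008: 2008-02-20.
3rd Wednesday of March 2008: 2008-03-19.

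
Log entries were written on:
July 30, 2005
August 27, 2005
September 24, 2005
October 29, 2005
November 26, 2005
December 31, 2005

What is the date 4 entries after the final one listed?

April 29, 2006

Every date is a Saturday; gaps 28, 28, 35, 28, 35 days.
Each is the last Saturday of its month (at least one falls on the 29th or later, ruling out '4th Saturday').
January 2006 ends with Saturday January 28, 2006.
Last Saturday of February 2006: February 25, 2006.
Last Saturday of March 2006: March 25, 2006.
April 2006 ends with Saturday April 29, 2006.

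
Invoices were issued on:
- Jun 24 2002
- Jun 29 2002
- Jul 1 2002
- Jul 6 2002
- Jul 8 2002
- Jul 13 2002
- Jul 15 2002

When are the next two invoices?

Jul 20 2002, Jul 22 2002

Every event lands on a Monday or Saturday (gaps cycle 5, 2, 5, 2, 5, 2).
So the schedule is: every Monday and Saturday.
The following Saturday is Jul 20 2002.
The following Monday is Jul 22 2002.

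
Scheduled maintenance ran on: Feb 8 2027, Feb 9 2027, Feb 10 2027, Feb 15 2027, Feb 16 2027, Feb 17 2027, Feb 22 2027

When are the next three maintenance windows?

Feb 23 2027, Feb 24 2027, Mar 1 2027

Every event lands on a Monday or Tuesday or Wednesday (gaps cycle 1, 1, 5, 1, 1, 5).
So the schedule is: every Monday, Tuesday and Wednesday.
The following Tuesday is Feb 23 2027.
Next Wednesday: Feb 24 2027.
Next Monday: Mar 1 2027.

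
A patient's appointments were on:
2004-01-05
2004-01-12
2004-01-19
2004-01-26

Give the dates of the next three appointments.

2004-02-02, 2004-02-09, 2004-02-16

The spacing is 7, 7, 7 days — always 7 days.
2004-01-26 + 7 days = 2004-02-02.
2004-02-02 + 7 days = 2004-02-09.
2004-02-09 + 7 days = 2004-02-16.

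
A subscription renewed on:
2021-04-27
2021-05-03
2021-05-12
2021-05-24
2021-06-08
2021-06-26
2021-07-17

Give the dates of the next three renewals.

Gaps: 6, 9, 12, 15, 18, 21 days — each gap is 3 larger than the previous one.
Next gap: 24 days. 2021-07-17 + 24 days = 2021-08-10.
Next gap: 27 days. 2021-08-10 + 27 days = 2021-09-06.
Next gap: 30 days. 2021-09-06 + 30 days = 2021-10-06.

2021-08-10, 2021-09-06, 2021-10-06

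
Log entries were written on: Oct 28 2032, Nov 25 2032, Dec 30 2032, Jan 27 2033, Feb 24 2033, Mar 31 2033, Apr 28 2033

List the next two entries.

May 26 2033, Jun 30 2033

Every date is a Thursday; gaps 28, 35, 28, 28, 35, 28 days.
Each is the last Thursday of its month (at least one falls on the 29th or later, ruling out '4th Thursday').
May 2033 ends with Thursday May 26 2033.
Last Thursday of June 2033: Jun 30 2033.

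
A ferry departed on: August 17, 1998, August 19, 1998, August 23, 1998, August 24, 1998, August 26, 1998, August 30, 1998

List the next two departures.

August 31, 1998; September 2, 1998

Gaps: 2, 4, 1, 2, 4 days — not constant, but cyclic with period 3.
The events fall on every Monday, Wednesday and Sunday.
The following Monday is August 31, 1998.
Next Wednesday: September 2, 1998.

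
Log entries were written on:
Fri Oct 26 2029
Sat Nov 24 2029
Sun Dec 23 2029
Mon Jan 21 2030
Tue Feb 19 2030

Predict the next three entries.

Gaps between consecutive events: 29, 29, 29, 29 days — a constant 29-day interval.
Tue Feb 19 2030 + 29 days = Wed Mar 20 2030.
Wed Mar 20 2030 + 29 days = Thu Apr 18 2030.
Thu Apr 18 2030 + 29 days = Fri May 17 2030.

Wed Mar 20 2030, Thu Apr 18 2030, Fri May 17 2030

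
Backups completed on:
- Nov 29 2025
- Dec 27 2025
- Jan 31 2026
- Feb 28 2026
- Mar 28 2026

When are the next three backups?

These are Saturdays with 28, 35, 28, 28-day gaps.
Each is the final Saturday of its month — Nov 29 2025 is past the 28th, so '4th Saturday' doesn't fit.
Last Saturday of April 2026: Apr 25 2026.
Last Saturday of May 2026: May 30 2026.
Last Saturday of June 2026: Jun 27 2026.

Apr 25 2026, May 30 2026, Jun 27 2026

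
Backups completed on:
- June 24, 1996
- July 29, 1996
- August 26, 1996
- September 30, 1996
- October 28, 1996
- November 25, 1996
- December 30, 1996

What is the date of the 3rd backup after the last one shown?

All Mondays; the gaps (35, 28, 35, 28, 28, 35) vary with month length.
This is the last Monday of each month.
January 1997 ends with Monday January 27, 1997.
Last Monday of February 1997: February 24, 1997.
March 1997 ends with Monday March 31, 1997.

March 31, 1997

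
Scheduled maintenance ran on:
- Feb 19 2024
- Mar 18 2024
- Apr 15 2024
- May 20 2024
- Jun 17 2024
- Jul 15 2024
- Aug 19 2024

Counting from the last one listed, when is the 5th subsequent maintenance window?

Jan 20 2025

These are Mondays at 28- or 35-day spacing (28, 28, 35, 28, 28, 35).
The pattern: 3rd Monday of the month.
September 2024 — 3rd Monday is Sep 16 2024.
October 2024 — 3rd Monday is Oct 21 2024.
3rd Monday of November 2024: Nov 18 2024.
December 2024 — 3rd Monday is Dec 16 2024.
3rd Monday of January 2025: Jan 20 2025.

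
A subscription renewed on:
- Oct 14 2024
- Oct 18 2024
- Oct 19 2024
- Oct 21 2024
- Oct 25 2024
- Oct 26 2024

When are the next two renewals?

Every event lands on a Monday or Friday or Saturday (gaps cycle 4, 1, 2, 4, 1).
So the schedule is: every Monday, Friday and Saturday.
Next Monday: Oct 28 2024.
The following Friday is Nov 1 2024.

Oct 28 2024, Nov 1 2024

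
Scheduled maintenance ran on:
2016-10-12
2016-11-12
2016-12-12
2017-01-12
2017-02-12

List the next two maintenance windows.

The day-of-month is always 12 (31, 30, 31, 31 days between events).
So this recurs on the 12th of each month.
Next: March 2017 → 2017-03-12.
April 2017: 2017-04-12.

2017-03-12, 2017-04-12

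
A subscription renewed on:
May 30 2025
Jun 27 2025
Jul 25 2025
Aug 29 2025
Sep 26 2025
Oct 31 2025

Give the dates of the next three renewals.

Nov 28 2025, Dec 26 2025, Jan 30 2026

All Fridays; the gaps (28, 28, 35, 28, 35) vary with month length.
This is the last Friday of each month.
Last Friday of November 2025: Nov 28 2025.
December 2025 ends with Friday Dec 26 2025.
Last Friday of January 2026: Jan 30 2026.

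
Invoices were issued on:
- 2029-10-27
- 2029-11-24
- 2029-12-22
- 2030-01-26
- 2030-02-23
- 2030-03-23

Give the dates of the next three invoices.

All dates are Saturdays, 28, 28, 35, 28, 28 days apart.
Specifically, the 4th Saturday of each month.
4th Saturday of April 2030: 2030-04-27.
May 2030 — 4th Saturday is 2030-05-25.
June 2030 — 4th Saturday is 2030-06-22.

2030-04-27, 2030-05-25, 2030-06-22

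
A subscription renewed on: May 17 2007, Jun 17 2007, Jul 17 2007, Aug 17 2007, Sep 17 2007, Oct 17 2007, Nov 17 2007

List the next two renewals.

Dec 17 2007, Jan 17 2008

Each date is the 17th; the gaps (31, 30, 31, 31, 30, 31) track the month lengths.
The rule is the 17th of each month.
Next: December 2007 → Dec 17 2007.
Next: January 2008 → Jan 17 2008.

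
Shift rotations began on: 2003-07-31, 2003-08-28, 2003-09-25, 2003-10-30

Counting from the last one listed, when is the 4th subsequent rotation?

2004-02-26

Every date is a Thursday; gaps 28, 28, 35 days.
Each is the last Thursday of its month (at least one falls on the 29th or later, ruling out '4th Thursday').
Last Thursday of November 2003: 2003-11-27.
Last Thursday of December 2003: 2003-12-25.
January 2004 ends with Thursday 2004-01-29.
February 2004 ends with Thursday 2004-02-26.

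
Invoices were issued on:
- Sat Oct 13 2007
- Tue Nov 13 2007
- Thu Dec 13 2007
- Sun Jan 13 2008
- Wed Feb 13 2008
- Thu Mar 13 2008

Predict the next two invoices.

The day-of-month is always 13 (31, 30, 31, 31, 29 days between events).
So this recurs on the 13th of each month.
April 2008: Sun Apr 13 2008.
May 2008: Tue May 13 2008.

Sun Apr 13 2008, Tue May 13 2008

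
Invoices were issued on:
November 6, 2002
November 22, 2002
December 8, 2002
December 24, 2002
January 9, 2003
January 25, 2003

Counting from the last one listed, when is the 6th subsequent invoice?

The spacing is 16, 16, 16, 16, 16 days — always 16 days.
January 25, 2003 + 16 days = February 10, 2003.
February 10, 2003 + 16 days = February 26, 2003.
February 26, 2003 + 16 days = March 14, 2003.
March 14, 2003 + 16 days = March 30, 2003.
March 30, 2003 + 16 days = April 15, 2003.
April 15, 2003 + 16 days = May 1, 2003.

May 1, 2003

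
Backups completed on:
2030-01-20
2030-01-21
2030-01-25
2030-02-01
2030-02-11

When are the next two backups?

2030-02-24, 2030-03-12

The spacing grows by 3 each time: 1, 4, 7, 10 days.
Next gap: 13 days. 2030-02-11 + 13 days = 2030-02-24.
Next gap: 16 days. 2030-02-24 + 16 days = 2030-03-12.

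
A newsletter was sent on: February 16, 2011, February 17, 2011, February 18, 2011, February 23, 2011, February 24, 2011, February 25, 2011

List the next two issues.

The gap pattern 1, 1, 5, 1, 1 repeats every 3 events.
These are the Wednesdays, Thursdays and Fridays of each week.
Next Wednesday: March 2, 2011.
The following Thursday is March 3, 2011.

March 2, 2011; March 3, 2011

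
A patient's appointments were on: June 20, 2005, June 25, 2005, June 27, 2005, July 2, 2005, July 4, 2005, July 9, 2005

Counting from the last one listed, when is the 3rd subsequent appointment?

Every event lands on a Monday or Saturday (gaps cycle 5, 2, 5, 2, 5).
So the schedule is: every Monday and Saturday.
Next Monday: July 11, 2005.
The following Saturday is July 16, 2005.
Next Monday: July 18, 2005.

July 18, 2005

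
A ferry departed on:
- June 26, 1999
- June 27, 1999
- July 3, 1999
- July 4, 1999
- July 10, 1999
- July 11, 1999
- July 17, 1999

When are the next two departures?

The gap pattern 1, 6, 1, 6, 1, 6 repeats every 2 events.
These are the Saturdays and Sundays of each week.
The following Sunday is July 18, 1999.
Next Saturday: July 24, 1999.

July 18, 1999; July 24, 1999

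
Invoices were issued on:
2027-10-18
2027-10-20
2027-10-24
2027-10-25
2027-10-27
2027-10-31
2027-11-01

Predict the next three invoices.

2027-11-03, 2027-11-07, 2027-11-08

Every event lands on a Monday or Wednesday or Sunday (gaps cycle 2, 4, 1, 2, 4, 1).
So the schedule is: every Monday, Wednesday and Sunday.
Next Wednesday: 2027-11-03.
The following Sunday is 2027-11-07.
The following Monday is 2027-11-08.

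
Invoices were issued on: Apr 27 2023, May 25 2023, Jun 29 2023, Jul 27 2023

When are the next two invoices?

Aug 31 2023, Sep 28 2023

All Thursdays; the gaps (28, 35, 28) vary with month length.
This is the last Thursday of each month.
Last Thursday of August 2023: Aug 31 2023.
September 2023 ends with Thursday Sep 28 2023.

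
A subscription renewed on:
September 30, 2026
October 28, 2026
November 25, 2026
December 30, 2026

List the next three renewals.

January 27, 2027; February 24, 2027; March 31, 2027

All Wednesdays; the gaps (28, 28, 35) vary with month length.
This is the last Wednesday of each month.
January 2027 ends with Wednesday January 27, 2027.
Last Wednesday of February 2027: February 24, 2027.
Last Wednesday of March 2027: March 31, 2027.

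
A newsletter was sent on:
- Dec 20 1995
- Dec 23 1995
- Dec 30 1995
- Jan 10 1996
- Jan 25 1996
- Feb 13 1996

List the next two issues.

Mar 7 1996, Apr 3 1996

Gaps: 3, 7, 11, 15, 19 days — each gap is 4 larger than the previous one.
Next gap: 23 days. Feb 13 1996 + 23 days = Mar 7 1996.
Next gap: 27 days. Mar 7 1996 + 27 days = Apr 3 1996.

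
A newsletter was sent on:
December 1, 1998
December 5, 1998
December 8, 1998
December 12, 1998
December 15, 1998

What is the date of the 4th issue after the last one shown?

Every event lands on a Tuesday or Saturday (gaps cycle 4, 3, 4, 3).
So the schedule is: every Tuesday and Saturday.
Next Saturday: December 19, 1998.
Next Tuesday: December 22, 1998.
The following Saturday is December 26, 1998.
Next Tuesday: December 29, 1998.

December 29, 1998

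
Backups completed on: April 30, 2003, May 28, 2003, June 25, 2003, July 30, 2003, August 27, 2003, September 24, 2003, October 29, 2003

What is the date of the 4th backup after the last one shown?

These are Wednesdays with 28, 28, 35, 28, 28, 35-day gaps.
Each is the final Wednesday of its month — April 30, 2003 is past the 28th, so '4th Wednesday' doesn't fit.
November 2003 ends with Wednesday November 26, 2003.
December 2003 ends with Wednesday December 31, 2003.
January 2004 ends with Wednesday January 28, 2004.
Last Wednesday of February 2004: February 25, 2004.

February 25, 2004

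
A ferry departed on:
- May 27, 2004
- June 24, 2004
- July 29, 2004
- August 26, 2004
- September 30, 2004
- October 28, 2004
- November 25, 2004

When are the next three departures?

These are Thursdays with 28, 35, 28, 35, 28, 28-day gaps.
Each is the final Thursday of its month — July 29, 2004 is past the 28th, so '4th Thursday' doesn't fit.
December 2004 ends with Thursday December 30, 2004.
Last Thursday of January 2005: January 27, 2005.
February 2005 ends with Thursday February 24, 2005.

December 30, 2004; January 27, 2005; February 24, 2005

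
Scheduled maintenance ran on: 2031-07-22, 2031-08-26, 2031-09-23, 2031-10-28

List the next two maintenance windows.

Gaps: 35, 28, 35 days — a mix of 28 and 35. Every date is a Tuesday.
Each is the 4th Tuesday of its month.
November 2031 — 4th Tuesday is 2031-11-25.
December 2031 — 4th Tuesday is 2031-12-23.

2031-11-25, 2031-12-23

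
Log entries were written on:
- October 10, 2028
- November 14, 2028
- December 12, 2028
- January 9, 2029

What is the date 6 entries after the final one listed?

Gaps: 35, 28, 28 days — a mix of 28 and 35. Every date is a Tuesday.
Each is the 2nd Tuesday of its month.
2nd Tuesday of February 2029: February 13, 2029.
2nd Tuesday of March 2029: March 13, 2029.
2nd Tuesday of April 2029: April 10, 2029.
May 2029 — 2nd Tuesday is May 8, 2029.
2nd Tuesday of June 2029: June 12, 2029.
2nd Tuesday of July 2029: July 10, 2029.

July 10, 2029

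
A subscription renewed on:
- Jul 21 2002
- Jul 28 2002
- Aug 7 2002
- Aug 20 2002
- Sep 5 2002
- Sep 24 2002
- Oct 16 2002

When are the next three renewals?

Intervals are 7, 10, 13, 16, 19, 22 days — an arithmetic progression with common difference 3.
Next gap: 25 days. Oct 16 2002 + 25 days = Nov 10 2002.
Next gap: 28 days. Nov 10 2002 + 28 days = Dec 8 2002.
Next gap: 31 days. Dec 8 2002 + 31 days = Jan 8 2003.

Nov 10 2002, Dec 8 2002, Jan 8 2003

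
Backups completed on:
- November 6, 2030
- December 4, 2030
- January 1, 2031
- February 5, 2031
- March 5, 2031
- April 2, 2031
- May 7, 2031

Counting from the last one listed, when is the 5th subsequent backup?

These are Wednesdays at 28- or 35-day spacing (28, 28, 35, 28, 28, 35).
The pattern: 1st Wednesday of the month.
1st Wednesday of June 2031: June 4, 2031.
1st Wednesday of July 2031: July 2, 2031.
August 2031 — 1st Wednesday is August 6, 2031.
1st Wednesday of September 2031: September 3, 2031.
October 2031 — 1st Wednesday is October 1, 2031.

October 1, 2031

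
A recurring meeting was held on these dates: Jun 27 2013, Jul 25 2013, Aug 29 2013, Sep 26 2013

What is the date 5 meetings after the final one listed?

Feb 27 2014

These are Thursdays with 28, 35, 28-day gaps.
Each is the final Thursday of its month — Aug 29 2013 is past the 28th, so '4th Thursday' doesn't fit.
Last Thursday of October 2013: Oct 31 2013.
Last Thursday of November 2013: Nov 28 2013.
Last Thursday of December 2013: Dec 26 2013.
Last Thursday of January 2014: Jan 30 2014.
Last Thursday of February 2014: Feb 27 2014.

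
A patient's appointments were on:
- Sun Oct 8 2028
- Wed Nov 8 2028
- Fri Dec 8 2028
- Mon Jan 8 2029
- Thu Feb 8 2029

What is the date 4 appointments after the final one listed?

Gaps: 31, 30, 31, 31 days — not constant. Every event is on the 8th of the month.
Pattern: the 8th of each month.
March 2029: Thu Mar 8 2029.
April 2029: Sun Apr 8 2029.
Next: May 2029 → Tue May 8 2029.
Next: June 2029 → Fri Jun 8 2029.

Fri Jun 8 2029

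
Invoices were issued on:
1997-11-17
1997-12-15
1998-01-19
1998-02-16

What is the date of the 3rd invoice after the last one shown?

These are Mondays at 28- or 35-day spacing (28, 35, 28).
The pattern: 3rd Monday of the month.
March 1998 — 3rd Monday is 1998-03-16.
3rd Monday of April 1998: 1998-04-20.
3rd Monday of May 1998: 1998-05-18.

1998-05-18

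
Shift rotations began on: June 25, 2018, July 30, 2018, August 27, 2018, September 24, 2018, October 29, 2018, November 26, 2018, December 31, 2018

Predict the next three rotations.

These are Mondays with 35, 28, 28, 35, 28, 35-day gaps.
Each is the final Monday of its month — July 30, 2018 is past the 28th, so '4th Monday' doesn't fit.
Last Monday of January 2019: January 28, 2019.
February 2019 ends with Monday February 25, 2019.
Last Monday of March 2019: March 25, 2019.

January 28, 2019; February 25, 2019; March 25, 2019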